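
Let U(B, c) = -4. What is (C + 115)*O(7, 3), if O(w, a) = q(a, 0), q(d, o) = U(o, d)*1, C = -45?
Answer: -280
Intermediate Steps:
q(d, o) = -4 (q(d, o) = -4*1 = -4)
O(w, a) = -4
(C + 115)*O(7, 3) = (-45 + 115)*(-4) = 70*(-4) = -280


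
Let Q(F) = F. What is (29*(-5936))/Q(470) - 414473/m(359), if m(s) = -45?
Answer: 18705583/2115 ≈ 8844.3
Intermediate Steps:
(29*(-5936))/Q(470) - 414473/m(359) = (29*(-5936))/470 - 414473/(-45) = -172144*1/470 - 414473*(-1/45) = -86072/235 + 414473/45 = 18705583/2115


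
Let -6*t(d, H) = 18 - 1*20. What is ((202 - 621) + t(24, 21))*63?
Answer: -26376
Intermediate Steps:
t(d, H) = 1/3 (t(d, H) = -(18 - 1*20)/6 = -(18 - 20)/6 = -1/6*(-2) = 1/3)
((202 - 621) + t(24, 21))*63 = ((202 - 621) + 1/3)*63 = (-419 + 1/3)*63 = -1256/3*63 = -26376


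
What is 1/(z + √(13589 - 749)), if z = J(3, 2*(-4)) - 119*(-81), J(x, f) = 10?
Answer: 9649/93090361 - 2*√3210/93090361 ≈ 0.00010243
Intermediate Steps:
z = 9649 (z = 10 - 119*(-81) = 10 + 9639 = 9649)
1/(z + √(13589 - 749)) = 1/(9649 + √(13589 - 749)) = 1/(9649 + √12840) = 1/(9649 + 2*√3210)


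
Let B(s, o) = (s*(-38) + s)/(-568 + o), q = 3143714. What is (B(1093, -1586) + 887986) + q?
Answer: 8684322241/2154 ≈ 4.0317e+6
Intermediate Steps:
B(s, o) = -37*s/(-568 + o) (B(s, o) = (-38*s + s)/(-568 + o) = (-37*s)/(-568 + o) = -37*s/(-568 + o))
(B(1093, -1586) + 887986) + q = (-37*1093/(-568 - 1586) + 887986) + 3143714 = (-37*1093/(-2154) + 887986) + 3143714 = (-37*1093*(-1/2154) + 887986) + 3143714 = (40441/2154 + 887986) + 3143714 = 1912762285/2154 + 3143714 = 8684322241/2154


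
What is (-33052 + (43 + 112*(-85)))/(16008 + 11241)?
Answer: -42529/27249 ≈ -1.5608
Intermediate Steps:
(-33052 + (43 + 112*(-85)))/(16008 + 11241) = (-33052 + (43 - 9520))/27249 = (-33052 - 9477)*(1/27249) = -42529*1/27249 = -42529/27249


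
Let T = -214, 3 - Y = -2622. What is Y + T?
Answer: 2411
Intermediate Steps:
Y = 2625 (Y = 3 - 1*(-2622) = 3 + 2622 = 2625)
Y + T = 2625 - 214 = 2411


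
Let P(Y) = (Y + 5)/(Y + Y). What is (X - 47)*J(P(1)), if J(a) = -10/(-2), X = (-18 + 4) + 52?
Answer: -45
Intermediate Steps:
P(Y) = (5 + Y)/(2*Y) (P(Y) = (5 + Y)/((2*Y)) = (5 + Y)*(1/(2*Y)) = (5 + Y)/(2*Y))
X = 38 (X = -14 + 52 = 38)
J(a) = 5 (J(a) = -10*(-½) = 5)
(X - 47)*J(P(1)) = (38 - 47)*5 = -9*5 = -45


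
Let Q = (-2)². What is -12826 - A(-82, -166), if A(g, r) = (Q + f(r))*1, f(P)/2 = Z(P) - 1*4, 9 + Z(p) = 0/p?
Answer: -12804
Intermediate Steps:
Z(p) = -9 (Z(p) = -9 + 0/p = -9 + 0 = -9)
f(P) = -26 (f(P) = 2*(-9 - 1*4) = 2*(-9 - 4) = 2*(-13) = -26)
Q = 4
A(g, r) = -22 (A(g, r) = (4 - 26)*1 = -22*1 = -22)
-12826 - A(-82, -166) = -12826 - 1*(-22) = -12826 + 22 = -12804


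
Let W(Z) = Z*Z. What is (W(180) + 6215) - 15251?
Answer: 23364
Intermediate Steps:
W(Z) = Z**2
(W(180) + 6215) - 15251 = (180**2 + 6215) - 15251 = (32400 + 6215) - 15251 = 38615 - 15251 = 23364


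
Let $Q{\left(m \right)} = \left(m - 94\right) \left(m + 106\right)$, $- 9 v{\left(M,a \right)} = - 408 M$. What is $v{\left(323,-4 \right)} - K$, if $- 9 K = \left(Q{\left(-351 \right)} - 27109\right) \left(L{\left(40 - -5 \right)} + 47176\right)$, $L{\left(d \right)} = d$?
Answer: $\frac{3868287220}{9} \approx 4.2981 \cdot 10^{8}$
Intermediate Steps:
$v{\left(M,a \right)} = \frac{136 M}{3}$ ($v{\left(M,a \right)} = - \frac{\left(-408\right) M}{9} = \frac{136 M}{3}$)
$Q{\left(m \right)} = \left(-94 + m\right) \left(106 + m\right)$
$K = - \frac{3868155436}{9}$ ($K = - \frac{\left(\left(-9964 + \left(-351\right)^{2} + 12 \left(-351\right)\right) - 27109\right) \left(\left(40 - -5\right) + 47176\right)}{9} = - \frac{\left(\left(-9964 + 123201 - 4212\right) - 27109\right) \left(\left(40 + 5\right) + 47176\right)}{9} = - \frac{\left(109025 - 27109\right) \left(45 + 47176\right)}{9} = - \frac{81916 \cdot 47221}{9} = \left(- \frac{1}{9}\right) 3868155436 = - \frac{3868155436}{9} \approx -4.2979 \cdot 10^{8}$)
$v{\left(323,-4 \right)} - K = \frac{136}{3} \cdot 323 - - \frac{3868155436}{9} = \frac{43928}{3} + \frac{3868155436}{9} = \frac{3868287220}{9}$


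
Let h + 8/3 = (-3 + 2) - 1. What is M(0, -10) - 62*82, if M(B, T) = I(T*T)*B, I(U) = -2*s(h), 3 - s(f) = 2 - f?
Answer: -5084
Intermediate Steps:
h = -14/3 (h = -8/3 + ((-3 + 2) - 1) = -8/3 + (-1 - 1) = -8/3 - 2 = -14/3 ≈ -4.6667)
s(f) = 1 + f (s(f) = 3 - (2 - f) = 3 + (-2 + f) = 1 + f)
I(U) = 22/3 (I(U) = -2*(1 - 14/3) = -2*(-11/3) = 22/3)
M(B, T) = 22*B/3
M(0, -10) - 62*82 = (22/3)*0 - 62*82 = 0 - 5084 = -5084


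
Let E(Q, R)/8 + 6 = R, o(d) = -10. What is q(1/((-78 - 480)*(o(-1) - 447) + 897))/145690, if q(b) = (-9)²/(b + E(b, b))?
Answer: -2303127/198839897350 ≈ -1.1583e-5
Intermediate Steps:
E(Q, R) = -48 + 8*R
q(b) = 81/(-48 + 9*b) (q(b) = (-9)²/(b + (-48 + 8*b)) = 81/(-48 + 9*b))
q(1/((-78 - 480)*(o(-1) - 447) + 897))/145690 = (27/(-16 + 3/((-78 - 480)*(-10 - 447) + 897)))/145690 = (27/(-16 + 3/(-558*(-457) + 897)))*(1/145690) = (27/(-16 + 3/(255006 + 897)))*(1/145690) = (27/(-16 + 3/255903))*(1/145690) = (27/(-16 + 3*(1/255903)))*(1/145690) = (27/(-16 + 1/85301))*(1/145690) = (27/(-1364815/85301))*(1/145690) = (27*(-85301/1364815))*(1/145690) = -2303127/1364815*1/145690 = -2303127/198839897350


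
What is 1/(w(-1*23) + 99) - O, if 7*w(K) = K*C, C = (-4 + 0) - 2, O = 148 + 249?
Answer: -329900/831 ≈ -396.99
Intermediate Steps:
O = 397
C = -6 (C = -4 - 2 = -6)
w(K) = -6*K/7 (w(K) = (K*(-6))/7 = (-6*K)/7 = -6*K/7)
1/(w(-1*23) + 99) - O = 1/(-(-6)*23/7 + 99) - 1*397 = 1/(-6/7*(-23) + 99) - 397 = 1/(138/7 + 99) - 397 = 1/(831/7) - 397 = 7/831 - 397 = -329900/831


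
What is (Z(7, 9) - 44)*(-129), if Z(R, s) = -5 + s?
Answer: 5160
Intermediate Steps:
(Z(7, 9) - 44)*(-129) = ((-5 + 9) - 44)*(-129) = (4 - 44)*(-129) = -40*(-129) = 5160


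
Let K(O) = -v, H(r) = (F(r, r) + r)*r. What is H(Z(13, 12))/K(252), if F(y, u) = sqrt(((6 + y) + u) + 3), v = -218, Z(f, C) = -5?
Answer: 25/218 - 5*I/218 ≈ 0.11468 - 0.022936*I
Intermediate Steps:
F(y, u) = sqrt(9 + u + y) (F(y, u) = sqrt((6 + u + y) + 3) = sqrt(9 + u + y))
H(r) = r*(r + sqrt(9 + 2*r)) (H(r) = (sqrt(9 + r + r) + r)*r = (sqrt(9 + 2*r) + r)*r = (r + sqrt(9 + 2*r))*r = r*(r + sqrt(9 + 2*r)))
K(O) = 218 (K(O) = -1*(-218) = 218)
H(Z(13, 12))/K(252) = -5*(-5 + sqrt(9 + 2*(-5)))/218 = -5*(-5 + sqrt(9 - 10))*(1/218) = -5*(-5 + sqrt(-1))*(1/218) = -5*(-5 + I)*(1/218) = (25 - 5*I)*(1/218) = 25/218 - 5*I/218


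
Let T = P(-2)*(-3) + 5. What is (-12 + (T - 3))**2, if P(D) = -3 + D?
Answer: 25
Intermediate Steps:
T = 20 (T = (-3 - 2)*(-3) + 5 = -5*(-3) + 5 = 15 + 5 = 20)
(-12 + (T - 3))**2 = (-12 + (20 - 3))**2 = (-12 + 17)**2 = 5**2 = 25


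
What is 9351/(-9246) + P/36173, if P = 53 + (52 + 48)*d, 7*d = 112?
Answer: -107656695/111485186 ≈ -0.96566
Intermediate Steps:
d = 16 (d = (⅐)*112 = 16)
P = 1653 (P = 53 + (52 + 48)*16 = 53 + 100*16 = 53 + 1600 = 1653)
9351/(-9246) + P/36173 = 9351/(-9246) + 1653/36173 = 9351*(-1/9246) + 1653*(1/36173) = -3117/3082 + 1653/36173 = -107656695/111485186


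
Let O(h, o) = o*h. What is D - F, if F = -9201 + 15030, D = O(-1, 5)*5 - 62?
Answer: -5916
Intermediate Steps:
O(h, o) = h*o
D = -87 (D = -1*5*5 - 62 = -5*5 - 62 = -25 - 62 = -87)
F = 5829
D - F = -87 - 1*5829 = -87 - 5829 = -5916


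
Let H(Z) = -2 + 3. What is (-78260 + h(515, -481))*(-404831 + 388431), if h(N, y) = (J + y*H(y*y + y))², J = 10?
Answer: -2354728400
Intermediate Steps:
H(Z) = 1
h(N, y) = (10 + y)² (h(N, y) = (10 + y*1)² = (10 + y)²)
(-78260 + h(515, -481))*(-404831 + 388431) = (-78260 + (10 - 481)²)*(-404831 + 388431) = (-78260 + (-471)²)*(-16400) = (-78260 + 221841)*(-16400) = 143581*(-16400) = -2354728400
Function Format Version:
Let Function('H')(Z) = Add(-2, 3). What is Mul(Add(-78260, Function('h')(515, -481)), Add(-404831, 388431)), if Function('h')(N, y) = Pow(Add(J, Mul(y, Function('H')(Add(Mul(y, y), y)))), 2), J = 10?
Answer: -2354728400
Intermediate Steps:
Function('H')(Z) = 1
Function('h')(N, y) = Pow(Add(10, y), 2) (Function('h')(N, y) = Pow(Add(10, Mul(y, 1)), 2) = Pow(Add(10, y), 2))
Mul(Add(-78260, Function('h')(515, -481)), Add(-404831, 388431)) = Mul(Add(-78260, Pow(Add(10, -481), 2)), Add(-404831, 388431)) = Mul(Add(-78260, Pow(-471, 2)), -16400) = Mul(Add(-78260, 221841), -16400) = Mul(143581, -16400) = -2354728400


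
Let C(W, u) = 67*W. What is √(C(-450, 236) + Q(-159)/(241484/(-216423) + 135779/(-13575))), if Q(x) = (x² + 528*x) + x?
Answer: 30*I*√3274351738361433477506/10887947939 ≈ 157.67*I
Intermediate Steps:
Q(x) = x² + 529*x
√(C(-450, 236) + Q(-159)/(241484/(-216423) + 135779/(-13575))) = √(67*(-450) + (-159*(529 - 159))/(241484/(-216423) + 135779/(-13575))) = √(-30150 + (-159*370)/(241484*(-1/216423) + 135779*(-1/13575))) = √(-30150 - 58830/(-241484/216423 - 135779/13575)) = √(-30150 - 58830/(-10887947939/979314075)) = √(-30150 - 58830*(-979314075/10887947939)) = √(-30150 + 57613047032250/10887947939) = √(-270658583328600/10887947939) = 30*I*√3274351738361433477506/10887947939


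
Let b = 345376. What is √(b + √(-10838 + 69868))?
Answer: √(345376 + √59030) ≈ 587.89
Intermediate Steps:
√(b + √(-10838 + 69868)) = √(345376 + √(-10838 + 69868)) = √(345376 + √59030)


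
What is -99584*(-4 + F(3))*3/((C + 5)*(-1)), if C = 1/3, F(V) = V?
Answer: -56016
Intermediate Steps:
C = ⅓ ≈ 0.33333
-99584*(-4 + F(3))*3/((C + 5)*(-1)) = -99584*(-4 + 3)*3/((⅓ + 5)*(-1)) = -99584*(-1*3)/((16/3)*(-1)) = -(-298752)/(-16/3) = -(-298752)*(-3)/16 = -99584*9/16 = -56016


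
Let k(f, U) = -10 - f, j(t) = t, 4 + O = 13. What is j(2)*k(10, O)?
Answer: -40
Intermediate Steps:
O = 9 (O = -4 + 13 = 9)
j(2)*k(10, O) = 2*(-10 - 1*10) = 2*(-10 - 10) = 2*(-20) = -40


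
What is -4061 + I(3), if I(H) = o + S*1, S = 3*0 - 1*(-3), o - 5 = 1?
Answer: -4052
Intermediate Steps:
o = 6 (o = 5 + 1 = 6)
S = 3 (S = 0 + 3 = 3)
I(H) = 9 (I(H) = 6 + 3*1 = 6 + 3 = 9)
-4061 + I(3) = -4061 + 9 = -4052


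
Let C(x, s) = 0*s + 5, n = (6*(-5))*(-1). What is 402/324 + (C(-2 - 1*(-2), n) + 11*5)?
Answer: 3307/54 ≈ 61.241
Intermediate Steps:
n = 30 (n = -30*(-1) = 30)
C(x, s) = 5 (C(x, s) = 0 + 5 = 5)
402/324 + (C(-2 - 1*(-2), n) + 11*5) = 402/324 + (5 + 11*5) = 402*(1/324) + (5 + 55) = 67/54 + 60 = 3307/54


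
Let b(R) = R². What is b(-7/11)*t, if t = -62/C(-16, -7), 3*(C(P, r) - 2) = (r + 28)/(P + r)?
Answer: -69874/4719 ≈ -14.807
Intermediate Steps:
C(P, r) = 2 + (28 + r)/(3*(P + r)) (C(P, r) = 2 + ((r + 28)/(P + r))/3 = 2 + ((28 + r)/(P + r))/3 = 2 + (28 + r)/(3*(P + r)))
t = -1426/39 (t = -62*3*(-16 - 7)/(28 + 6*(-16) + 7*(-7)) = -62*(-69/(28 - 96 - 49)) = -62/((⅓)*(-1/23)*(-117)) = -62/39/23 = -62*23/39 = -1426/39 ≈ -36.564)
b(-7/11)*t = (-7/11)²*(-1426/39) = (49/121)*(-1426/39) = -69874/4719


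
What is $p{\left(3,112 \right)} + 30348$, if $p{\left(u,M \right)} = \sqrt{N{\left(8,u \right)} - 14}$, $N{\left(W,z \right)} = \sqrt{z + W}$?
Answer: $30348 + \sqrt{-14 + \sqrt{11}} \approx 30348.0 + 3.2685 i$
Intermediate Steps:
$N{\left(W,z \right)} = \sqrt{W + z}$
$p{\left(u,M \right)} = \sqrt{-14 + \sqrt{8 + u}}$ ($p{\left(u,M \right)} = \sqrt{\sqrt{8 + u} - 14} = \sqrt{-14 + \sqrt{8 + u}}$)
$p{\left(3,112 \right)} + 30348 = \sqrt{-14 + \sqrt{8 + 3}} + 30348 = \sqrt{-14 + \sqrt{11}} + 30348 = 30348 + \sqrt{-14 + \sqrt{11}}$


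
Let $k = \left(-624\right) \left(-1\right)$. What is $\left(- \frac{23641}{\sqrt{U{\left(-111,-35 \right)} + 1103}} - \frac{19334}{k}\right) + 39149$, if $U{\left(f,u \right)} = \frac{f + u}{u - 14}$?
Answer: $\frac{12204821}{312} - \frac{165487 \sqrt{54193}}{54193} \approx 38407.0$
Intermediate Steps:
$k = 624$
$U{\left(f,u \right)} = \frac{f + u}{-14 + u}$
$\left(- \frac{23641}{\sqrt{U{\left(-111,-35 \right)} + 1103}} - \frac{19334}{k}\right) + 39149 = \left(- \frac{23641}{\sqrt{\frac{-111 - 35}{-14 - 35} + 1103}} - \frac{19334}{624}\right) + 39149 = \left(- \frac{23641}{\sqrt{\frac{1}{-49} \left(-146\right) + 1103}} - \frac{9667}{312}\right) + 39149 = \left(- \frac{23641}{\sqrt{\left(- \frac{1}{49}\right) \left(-146\right) + 1103}} - \frac{9667}{312}\right) + 39149 = \left(- \frac{23641}{\sqrt{\frac{146}{49} + 1103}} - \frac{9667}{312}\right) + 39149 = \left(- \frac{23641}{\sqrt{\frac{54193}{49}}} - \frac{9667}{312}\right) + 39149 = \left(- \frac{23641}{\frac{1}{7} \sqrt{54193}} - \frac{9667}{312}\right) + 39149 = \left(- 23641 \frac{7 \sqrt{54193}}{54193} - \frac{9667}{312}\right) + 39149 = \left(- \frac{165487 \sqrt{54193}}{54193} - \frac{9667}{312}\right) + 39149 = \left(- \frac{9667}{312} - \frac{165487 \sqrt{54193}}{54193}\right) + 39149 = \frac{12204821}{312} - \frac{165487 \sqrt{54193}}{54193}$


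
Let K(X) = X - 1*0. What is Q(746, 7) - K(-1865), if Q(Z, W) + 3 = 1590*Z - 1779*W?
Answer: 1175549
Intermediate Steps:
K(X) = X (K(X) = X + 0 = X)
Q(Z, W) = -3 - 1779*W + 1590*Z (Q(Z, W) = -3 + (1590*Z - 1779*W) = -3 + (-1779*W + 1590*Z) = -3 - 1779*W + 1590*Z)
Q(746, 7) - K(-1865) = (-3 - 1779*7 + 1590*746) - 1*(-1865) = (-3 - 12453 + 1186140) + 1865 = 1173684 + 1865 = 1175549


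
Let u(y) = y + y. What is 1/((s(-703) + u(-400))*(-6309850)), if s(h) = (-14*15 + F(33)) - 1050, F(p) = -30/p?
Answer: 11/143044299500 ≈ 7.6899e-11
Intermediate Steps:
u(y) = 2*y
s(h) = -13870/11 (s(h) = (-14*15 - 30/33) - 1050 = (-210 - 30*1/33) - 1050 = (-210 - 10/11) - 1050 = -2320/11 - 1050 = -13870/11)
1/((s(-703) + u(-400))*(-6309850)) = 1/((-13870/11 + 2*(-400))*(-6309850)) = -1/6309850/(-13870/11 - 800) = -1/6309850/(-22670/11) = -11/22670*(-1/6309850) = 11/143044299500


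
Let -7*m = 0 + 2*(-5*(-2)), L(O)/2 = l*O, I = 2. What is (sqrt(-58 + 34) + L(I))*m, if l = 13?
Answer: -1040/7 - 40*I*sqrt(6)/7 ≈ -148.57 - 13.997*I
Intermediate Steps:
L(O) = 26*O (L(O) = 2*(13*O) = 26*O)
m = -20/7 (m = -(0 + 2*(-5*(-2)))/7 = -(0 + 2*10)/7 = -(0 + 20)/7 = -1/7*20 = -20/7 ≈ -2.8571)
(sqrt(-58 + 34) + L(I))*m = (sqrt(-58 + 34) + 26*2)*(-20/7) = (sqrt(-24) + 52)*(-20/7) = (2*I*sqrt(6) + 52)*(-20/7) = (52 + 2*I*sqrt(6))*(-20/7) = -1040/7 - 40*I*sqrt(6)/7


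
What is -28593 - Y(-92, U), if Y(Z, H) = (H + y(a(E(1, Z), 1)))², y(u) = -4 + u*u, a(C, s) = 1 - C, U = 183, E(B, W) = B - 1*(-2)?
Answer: -62082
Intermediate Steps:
E(B, W) = 2 + B (E(B, W) = B + 2 = 2 + B)
y(u) = -4 + u²
Y(Z, H) = H² (Y(Z, H) = (H + (-4 + (1 - (2 + 1))²))² = (H + (-4 + (1 - 1*3)²))² = (H + (-4 + (1 - 3)²))² = (H + (-4 + (-2)²))² = (H + (-4 + 4))² = (H + 0)² = H²)
-28593 - Y(-92, U) = -28593 - 1*183² = -28593 - 1*33489 = -28593 - 33489 = -62082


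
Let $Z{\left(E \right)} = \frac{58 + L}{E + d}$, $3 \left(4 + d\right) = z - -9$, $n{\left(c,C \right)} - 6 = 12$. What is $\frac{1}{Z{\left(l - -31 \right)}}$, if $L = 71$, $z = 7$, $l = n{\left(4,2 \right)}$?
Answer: $\frac{151}{387} \approx 0.39018$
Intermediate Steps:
$n{\left(c,C \right)} = 18$ ($n{\left(c,C \right)} = 6 + 12 = 18$)
$l = 18$
$d = \frac{4}{3}$ ($d = -4 + \frac{7 - -9}{3} = -4 + \frac{7 + 9}{3} = -4 + \frac{1}{3} \cdot 16 = -4 + \frac{16}{3} = \frac{4}{3} \approx 1.3333$)
$Z{\left(E \right)} = \frac{129}{\frac{4}{3} + E}$ ($Z{\left(E \right)} = \frac{58 + 71}{E + \frac{4}{3}} = \frac{129}{\frac{4}{3} + E}$)
$\frac{1}{Z{\left(l - -31 \right)}} = \frac{1}{387 \frac{1}{4 + 3 \left(18 - -31\right)}} = \frac{1}{387 \frac{1}{4 + 3 \left(18 + 31\right)}} = \frac{1}{387 \frac{1}{4 + 3 \cdot 49}} = \frac{1}{387 \frac{1}{4 + 147}} = \frac{1}{387 \cdot \frac{1}{151}} = \frac{1}{\frac{387}{151}} = \frac{151}{387}$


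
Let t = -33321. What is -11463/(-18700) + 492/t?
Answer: 124252741/207700900 ≈ 0.59823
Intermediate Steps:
-11463/(-18700) + 492/t = -11463/(-18700) + 492/(-33321) = -11463*(-1/18700) + 492*(-1/33321) = 11463/18700 - 164/11107 = 124252741/207700900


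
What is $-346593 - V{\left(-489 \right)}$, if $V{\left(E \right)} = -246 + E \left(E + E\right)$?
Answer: $-824589$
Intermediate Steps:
$V{\left(E \right)} = -246 + 2 E^{2}$ ($V{\left(E \right)} = -246 + E 2 E = -246 + 2 E^{2}$)
$-346593 - V{\left(-489 \right)} = -346593 - \left(-246 + 2 \left(-489\right)^{2}\right) = -346593 - \left(-246 + 2 \cdot 239121\right) = -346593 - \left(-246 + 478242\right) = -346593 - 477996 = -824589$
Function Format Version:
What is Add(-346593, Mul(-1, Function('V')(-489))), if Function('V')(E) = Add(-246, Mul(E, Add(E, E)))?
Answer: -824589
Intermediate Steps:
Function('V')(E) = Add(-246, Mul(2, Pow(E, 2))) (Function('V')(E) = Add(-246, Mul(E, Mul(2, E))) = Add(-246, Mul(2, Pow(E, 2))))
Add(-346593, Mul(-1, Function('V')(-489))) = Add(-346593, Mul(-1, Add(-246, Mul(2, Pow(-489, 2))))) = Add(-346593, Mul(-1, Add(-246, Mul(2, 239121)))) = Add(-346593, Mul(-1, Add(-246, 478242))) = Add(-346593, Mul(-1, 477996)) = Add(-346593, -477996) = -824589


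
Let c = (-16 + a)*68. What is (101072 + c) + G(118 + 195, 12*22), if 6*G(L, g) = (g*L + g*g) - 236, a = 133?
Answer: 403130/3 ≈ 1.3438e+5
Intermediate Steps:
G(L, g) = -118/3 + g²/6 + L*g/6 (G(L, g) = ((g*L + g*g) - 236)/6 = ((L*g + g²) - 236)/6 = ((g² + L*g) - 236)/6 = (-236 + g² + L*g)/6 = -118/3 + g²/6 + L*g/6)
c = 7956 (c = (-16 + 133)*68 = 117*68 = 7956)
(101072 + c) + G(118 + 195, 12*22) = (101072 + 7956) + (-118/3 + (12*22)²/6 + (118 + 195)*(12*22)/6) = 109028 + (-118/3 + (⅙)*264² + (⅙)*313*264) = 109028 + (-118/3 + (⅙)*69696 + 13772) = 109028 + (-118/3 + 11616 + 13772) = 109028 + 76046/3 = 403130/3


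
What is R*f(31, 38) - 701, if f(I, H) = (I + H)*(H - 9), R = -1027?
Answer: -2055728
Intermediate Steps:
f(I, H) = (-9 + H)*(H + I) (f(I, H) = (H + I)*(-9 + H) = (-9 + H)*(H + I))
R*f(31, 38) - 701 = -1027*(38² - 9*38 - 9*31 + 38*31) - 701 = -1027*(1444 - 342 - 279 + 1178) - 701 = -1027*2001 - 701 = -2055027 - 701 = -2055728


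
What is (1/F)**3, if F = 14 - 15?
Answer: -1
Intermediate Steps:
F = -1
(1/F)**3 = (1/(-1))**3 = (-1)**3 = -1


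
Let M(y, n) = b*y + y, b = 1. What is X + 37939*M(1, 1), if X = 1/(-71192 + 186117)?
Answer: 8720279151/114925 ≈ 75878.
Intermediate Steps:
M(y, n) = 2*y (M(y, n) = 1*y + y = y + y = 2*y)
X = 1/114925 ≈ 8.7013e-6
X + 37939*M(1, 1) = 1/114925 + 37939*(2*1) = 1/114925 + 37939*2 = 1/114925 + 75878 = 8720279151/114925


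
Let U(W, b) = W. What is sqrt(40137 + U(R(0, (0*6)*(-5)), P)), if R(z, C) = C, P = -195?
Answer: sqrt(40137) ≈ 200.34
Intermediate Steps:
sqrt(40137 + U(R(0, (0*6)*(-5)), P)) = sqrt(40137 + (0*6)*(-5)) = sqrt(40137 + 0*(-5)) = sqrt(40137 + 0) = sqrt(40137)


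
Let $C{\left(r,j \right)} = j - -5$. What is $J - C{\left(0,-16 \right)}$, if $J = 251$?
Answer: $262$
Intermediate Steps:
$C{\left(r,j \right)} = 5 + j$ ($C{\left(r,j \right)} = j + 5 = 5 + j$)
$J - C{\left(0,-16 \right)} = 251 - \left(5 - 16\right) = 251 - -11 = 251 + 11 = 262$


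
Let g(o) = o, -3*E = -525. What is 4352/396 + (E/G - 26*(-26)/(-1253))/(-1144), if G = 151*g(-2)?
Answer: 42821206555/3896068176 ≈ 10.991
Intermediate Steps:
E = 175 (E = -⅓*(-525) = 175)
G = -302 (G = 151*(-2) = -302)
4352/396 + (E/G - 26*(-26)/(-1253))/(-1144) = 4352/396 + (175/(-302) - 26*(-26)/(-1253))/(-1144) = 4352*(1/396) + (175*(-1/302) + 676*(-1/1253))*(-1/1144) = 1088/99 + (-175/302 - 676/1253)*(-1/1144) = 1088/99 - 423427/378406*(-1/1144) = 1088/99 + 423427/432896464 = 42821206555/3896068176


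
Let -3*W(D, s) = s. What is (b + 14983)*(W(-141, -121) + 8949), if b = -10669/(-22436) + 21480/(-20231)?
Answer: 15283121382277518/113475679 ≈ 1.3468e+8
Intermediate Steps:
W(D, s) = -s/3
b = -266080741/453902716 (b = -10669*(-1/22436) + 21480*(-1/20231) = 10669/22436 - 21480/20231 = -266080741/453902716 ≈ -0.58621)
(b + 14983)*(W(-141, -121) + 8949) = (-266080741/453902716 + 14983)*(-⅓*(-121) + 8949) = 6800558313087*(121/3 + 8949)/453902716 = (6800558313087/453902716)*(26968/3) = 15283121382277518/113475679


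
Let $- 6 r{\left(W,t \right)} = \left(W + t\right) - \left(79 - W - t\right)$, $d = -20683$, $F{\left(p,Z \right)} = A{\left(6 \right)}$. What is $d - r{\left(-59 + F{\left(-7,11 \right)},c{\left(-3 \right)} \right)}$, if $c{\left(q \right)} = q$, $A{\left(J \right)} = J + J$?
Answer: $- \frac{124277}{6} \approx -20713.0$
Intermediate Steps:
$A{\left(J \right)} = 2 J$
$F{\left(p,Z \right)} = 12$ ($F{\left(p,Z \right)} = 2 \cdot 6 = 12$)
$r{\left(W,t \right)} = \frac{79}{6} - \frac{W}{3} - \frac{t}{3}$ ($r{\left(W,t \right)} = - \frac{\left(W + t\right) - \left(79 - W - t\right)}{6} = - \frac{\left(W + t\right) + \left(-79 + W + t\right)}{6} = - \frac{-79 + 2 W + 2 t}{6} = \frac{79}{6} - \frac{W}{3} - \frac{t}{3}$)
$d - r{\left(-59 + F{\left(-7,11 \right)},c{\left(-3 \right)} \right)} = -20683 - \left(\frac{79}{6} - \frac{-59 + 12}{3} - -1\right) = -20683 - \left(\frac{79}{6} - - \frac{47}{3} + 1\right) = -20683 - \left(\frac{79}{6} + \frac{47}{3} + 1\right) = -20683 - \frac{179}{6} = - \frac{124277}{6}$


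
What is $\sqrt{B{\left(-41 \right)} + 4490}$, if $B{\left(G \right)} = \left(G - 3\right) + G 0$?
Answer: $3 \sqrt{494} \approx 66.678$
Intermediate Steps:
$B{\left(G \right)} = -3 + G$ ($B{\left(G \right)} = \left(-3 + G\right) + 0 = -3 + G$)
$\sqrt{B{\left(-41 \right)} + 4490} = \sqrt{\left(-3 - 41\right) + 4490} = \sqrt{-44 + 4490} = \sqrt{4446} = 3 \sqrt{494}$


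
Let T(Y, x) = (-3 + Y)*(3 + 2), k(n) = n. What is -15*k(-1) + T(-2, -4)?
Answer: -10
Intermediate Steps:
T(Y, x) = -15 + 5*Y (T(Y, x) = (-3 + Y)*5 = -15 + 5*Y)
-15*k(-1) + T(-2, -4) = -15*(-1) + (-15 + 5*(-2)) = 15 + (-15 - 10) = 15 - 25 = -10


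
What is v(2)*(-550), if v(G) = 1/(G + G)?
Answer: -275/2 ≈ -137.50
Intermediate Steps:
v(G) = 1/(2*G)
v(2)*(-550) = ((½)/2)*(-550) = ((½)*(½))*(-550) = (¼)*(-550) = -275/2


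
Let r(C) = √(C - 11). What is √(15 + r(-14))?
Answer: √(15 + 5*I) ≈ 3.925 + 0.63694*I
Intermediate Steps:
r(C) = √(-11 + C)
√(15 + r(-14)) = √(15 + √(-11 - 14)) = √(15 + √(-25)) = √(15 + 5*I)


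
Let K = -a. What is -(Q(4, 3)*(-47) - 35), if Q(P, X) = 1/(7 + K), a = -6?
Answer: 502/13 ≈ 38.615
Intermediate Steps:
K = 6 (K = -1*(-6) = 6)
Q(P, X) = 1/13 (Q(P, X) = 1/(7 + 6) = 1/13)
-(Q(4, 3)*(-47) - 35) = -((1/13)*(-47) - 35) = -(-47/13 - 35) = -1*(-502/13) = 502/13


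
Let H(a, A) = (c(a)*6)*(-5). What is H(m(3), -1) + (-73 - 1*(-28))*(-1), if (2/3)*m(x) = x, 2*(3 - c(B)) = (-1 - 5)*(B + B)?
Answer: -855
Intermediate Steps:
c(B) = 3 + 6*B (c(B) = 3 - (-1 - 5)*(B + B)/2 = 3 - (-3)*2*B = 3 - (-6)*B = 3 + 6*B)
m(x) = 3*x/2
H(a, A) = -90 - 180*a (H(a, A) = ((3 + 6*a)*6)*(-5) = (18 + 36*a)*(-5) = -90 - 180*a)
H(m(3), -1) + (-73 - 1*(-28))*(-1) = (-90 - 270*3) + (-73 - 1*(-28))*(-1) = (-90 - 180*9/2) + (-73 + 28)*(-1) = (-90 - 810) - 45*(-1) = -900 + 45 = -855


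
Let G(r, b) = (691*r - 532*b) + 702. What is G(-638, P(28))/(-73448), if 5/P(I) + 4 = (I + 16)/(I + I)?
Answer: 988489/165258 ≈ 5.9815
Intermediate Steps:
P(I) = 5/(-4 + (16 + I)/(2*I)) (P(I) = 5/(-4 + (I + 16)/(I + I)) = 5/(-4 + (16 + I)/((2*I))) = 5/(-4 + (16 + I)*(1/(2*I))) = 5/(-4 + (16 + I)/(2*I)))
G(r, b) = 702 - 532*b + 691*r (G(r, b) = (-532*b + 691*r) + 702 = 702 - 532*b + 691*r)
G(-638, P(28))/(-73448) = (702 - (-5320)*28/(-16 + 7*28) + 691*(-638))/(-73448) = (702 - (-5320)*28/(-16 + 196) - 440858)*(-1/73448) = (702 - (-5320)*28/180 - 440858)*(-1/73448) = (702 - 532*(-14/9) - 440858)*(-1/73448) = (702 + 7448/9 - 440858)*(-1/73448) = -3953956/9*(-1/73448) = 988489/165258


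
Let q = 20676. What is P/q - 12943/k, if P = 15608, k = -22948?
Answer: 156445463/118618212 ≈ 1.3189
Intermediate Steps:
P/q - 12943/k = 15608/20676 - 12943/(-22948) = 15608*(1/20676) - 12943*(-1/22948) = 3902/5169 + 12943/22948 = 156445463/118618212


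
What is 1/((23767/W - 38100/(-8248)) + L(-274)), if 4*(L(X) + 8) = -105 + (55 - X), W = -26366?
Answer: 13591673/702932453 ≈ 0.019336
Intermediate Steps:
L(X) = -41/2 - X/4 (L(X) = -8 + (-105 + (55 - X))/4 = -8 + (-50 - X)/4 = -8 + (-25/2 - X/4) = -41/2 - X/4)
1/((23767/W - 38100/(-8248)) + L(-274)) = 1/((23767/(-26366) - 38100/(-8248)) + (-41/2 - ¼*(-274))) = 1/((23767*(-1/26366) - 38100*(-1/8248)) + (-41/2 + 137/2)) = 1/((-23767/26366 + 9525/2062) + 48) = 1/(50532149/13591673 + 48) = 1/(702932453/13591673) = 13591673/702932453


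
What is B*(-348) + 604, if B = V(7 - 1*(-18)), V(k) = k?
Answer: -8096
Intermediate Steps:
B = 25 (B = 7 - 1*(-18) = 7 + 18 = 25)
B*(-348) + 604 = 25*(-348) + 604 = -8700 + 604 = -8096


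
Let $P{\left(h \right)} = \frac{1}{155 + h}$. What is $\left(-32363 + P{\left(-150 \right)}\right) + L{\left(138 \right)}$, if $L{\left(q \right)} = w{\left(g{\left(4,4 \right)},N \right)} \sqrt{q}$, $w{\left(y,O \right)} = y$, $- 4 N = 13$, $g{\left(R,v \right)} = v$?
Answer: $- \frac{161814}{5} + 4 \sqrt{138} \approx -32316.0$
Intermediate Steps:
$N = - \frac{13}{4}$ ($N = \left(- \frac{1}{4}\right) 13 = - \frac{13}{4} \approx -3.25$)
$L{\left(q \right)} = 4 \sqrt{q}$
$\left(-32363 + P{\left(-150 \right)}\right) + L{\left(138 \right)} = \left(-32363 + \frac{1}{155 - 150}\right) + 4 \sqrt{138} = \left(-32363 + \frac{1}{5}\right) + 4 \sqrt{138} = - \frac{161814}{5} + 4 \sqrt{138}$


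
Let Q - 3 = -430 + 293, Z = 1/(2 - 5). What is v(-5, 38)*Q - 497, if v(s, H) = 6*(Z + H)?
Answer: -30781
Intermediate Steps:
Z = -1/3 (Z = 1/(-3) = -1/3 ≈ -0.33333)
Q = -134 (Q = 3 + (-430 + 293) = 3 - 137 = -134)
v(s, H) = -2 + 6*H (v(s, H) = 6*(-1/3 + H) = -2 + 6*H)
v(-5, 38)*Q - 497 = (-2 + 6*38)*(-134) - 497 = (-2 + 228)*(-134) - 497 = 226*(-134) - 497 = -30284 - 497 = -30781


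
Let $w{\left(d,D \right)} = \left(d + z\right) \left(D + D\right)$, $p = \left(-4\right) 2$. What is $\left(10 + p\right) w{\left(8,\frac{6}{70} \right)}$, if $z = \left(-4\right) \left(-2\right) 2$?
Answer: $\frac{288}{35} \approx 8.2286$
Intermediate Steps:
$p = -8$
$z = 16$ ($z = 8 \cdot 2 = 16$)
$w{\left(d,D \right)} = 2 D \left(16 + d\right)$ ($w{\left(d,D \right)} = \left(d + 16\right) \left(D + D\right) = \left(16 + d\right) 2 D = 2 D \left(16 + d\right)$)
$\left(10 + p\right) w{\left(8,\frac{6}{70} \right)} = \left(10 - 8\right) 2 \cdot \frac{6}{70} \left(16 + 8\right) = 2 \cdot 2 \cdot 6 \cdot \frac{1}{70} \cdot 24 = 2 \cdot 2 \cdot \frac{3}{35} \cdot 24 = 2 \cdot \frac{144}{35} = \frac{288}{35}$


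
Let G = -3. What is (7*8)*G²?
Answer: 504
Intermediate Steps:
(7*8)*G² = (7*8)*(-3)² = 56*9 = 504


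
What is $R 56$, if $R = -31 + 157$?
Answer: $7056$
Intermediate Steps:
$R = 126$
$R 56 = 126 \cdot 56 = 7056$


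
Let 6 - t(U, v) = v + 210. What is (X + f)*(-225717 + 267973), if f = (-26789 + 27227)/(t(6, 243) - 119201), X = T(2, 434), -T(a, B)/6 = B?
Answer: -411420037515/3739 ≈ -1.1003e+8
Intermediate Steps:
T(a, B) = -6*B
X = -2604 (X = -6*434 = -2604)
t(U, v) = -204 - v (t(U, v) = 6 - (v + 210) = 6 - (210 + v) = 6 + (-210 - v) = -204 - v)
f = -219/59824 (f = (-26789 + 27227)/((-204 - 1*243) - 119201) = 438/((-204 - 243) - 119201) = 438/(-447 - 119201) = 438/(-119648) = 438*(-1/119648) = -219/59824 ≈ -0.0036607)
(X + f)*(-225717 + 267973) = (-2604 - 219/59824)*(-225717 + 267973) = -155781915/59824*42256 = -411420037515/3739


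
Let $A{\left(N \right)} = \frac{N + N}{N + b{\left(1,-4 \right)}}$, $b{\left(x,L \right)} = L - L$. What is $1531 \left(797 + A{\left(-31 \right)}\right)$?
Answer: $1223269$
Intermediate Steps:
$b{\left(x,L \right)} = 0$
$A{\left(N \right)} = 2$ ($A{\left(N \right)} = \frac{N + N}{N + 0} = \frac{2 N}{N} = 2$)
$1531 \left(797 + A{\left(-31 \right)}\right) = 1531 \left(797 + 2\right) = 1531 \cdot 799 = 1223269$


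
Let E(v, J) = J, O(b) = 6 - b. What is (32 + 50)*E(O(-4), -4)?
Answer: -328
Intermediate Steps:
(32 + 50)*E(O(-4), -4) = (32 + 50)*(-4) = 82*(-4) = -328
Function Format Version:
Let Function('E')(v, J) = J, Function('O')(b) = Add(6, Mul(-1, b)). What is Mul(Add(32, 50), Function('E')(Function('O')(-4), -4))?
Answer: -328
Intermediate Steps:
Mul(Add(32, 50), Function('E')(Function('O')(-4), -4)) = Mul(Add(32, 50), -4) = Mul(82, -4) = -328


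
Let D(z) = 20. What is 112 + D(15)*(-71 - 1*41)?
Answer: -2128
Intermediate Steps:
112 + D(15)*(-71 - 1*41) = 112 + 20*(-71 - 1*41) = 112 + 20*(-71 - 41) = 112 + 20*(-112) = 112 - 2240 = -2128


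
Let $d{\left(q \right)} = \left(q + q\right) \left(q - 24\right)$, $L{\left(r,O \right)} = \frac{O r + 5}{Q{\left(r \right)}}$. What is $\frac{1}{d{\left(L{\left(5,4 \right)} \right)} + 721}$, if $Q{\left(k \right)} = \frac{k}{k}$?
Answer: $\frac{1}{771} \approx 0.001297$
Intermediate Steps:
$Q{\left(k \right)} = 1$
$L{\left(r,O \right)} = 5 + O r$ ($L{\left(r,O \right)} = \frac{O r + 5}{1} = \left(5 + O r\right) 1 = 5 + O r$)
$d{\left(q \right)} = 2 q \left(-24 + q\right)$
$\frac{1}{d{\left(L{\left(5,4 \right)} \right)} + 721} = \frac{1}{2 \left(5 + 4 \cdot 5\right) \left(-24 + \left(5 + 4 \cdot 5\right)\right) + 721} = \frac{1}{2 \left(5 + 20\right) \left(-24 + \left(5 + 20\right)\right) + 721} = \frac{1}{2 \cdot 25 \left(-24 + 25\right) + 721} = \frac{1}{2 \cdot 25 \cdot 1 + 721} = \frac{1}{50 + 721} = \frac{1}{771}$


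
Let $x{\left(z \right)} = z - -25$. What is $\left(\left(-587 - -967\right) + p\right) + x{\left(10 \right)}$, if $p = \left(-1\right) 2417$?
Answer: $-2002$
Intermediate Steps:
$p = -2417$
$x{\left(z \right)} = 25 + z$ ($x{\left(z \right)} = z + 25 = 25 + z$)
$\left(\left(-587 - -967\right) + p\right) + x{\left(10 \right)} = \left(\left(-587 - -967\right) - 2417\right) + \left(25 + 10\right) = \left(\left(-587 + 967\right) - 2417\right) + 35 = \left(380 - 2417\right) + 35 = -2037 + 35 = -2002$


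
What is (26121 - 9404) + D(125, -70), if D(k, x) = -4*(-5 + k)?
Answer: 16237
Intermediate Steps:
D(k, x) = 20 - 4*k
(26121 - 9404) + D(125, -70) = (26121 - 9404) + (20 - 4*125) = 16717 + (20 - 500) = 16717 - 480 = 16237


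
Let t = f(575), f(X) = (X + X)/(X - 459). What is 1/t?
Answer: 58/575 ≈ 0.10087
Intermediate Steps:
f(X) = 2*X/(-459 + X) (f(X) = (2*X)/(-459 + X) = 2*X/(-459 + X))
t = 575/58 (t = 2*575/(-459 + 575) = 2*575/116 = 2*575*(1/116) = 575/58 ≈ 9.9138)
1/t = 1/(575/58) = 58/575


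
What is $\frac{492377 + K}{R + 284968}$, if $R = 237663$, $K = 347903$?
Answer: $\frac{840280}{522631} \approx 1.6078$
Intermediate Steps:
$\frac{492377 + K}{R + 284968} = \frac{492377 + 347903}{237663 + 284968} = \frac{840280}{522631}$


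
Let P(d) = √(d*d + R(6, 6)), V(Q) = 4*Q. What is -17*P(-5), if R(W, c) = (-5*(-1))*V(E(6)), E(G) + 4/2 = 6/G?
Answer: -17*√5 ≈ -38.013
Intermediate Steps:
E(G) = -2 + 6/G
R(W, c) = -20 (R(W, c) = (-5*(-1))*(4*(-2 + 6/6)) = 5*(4*(-2 + 6*(⅙))) = 5*(4*(-2 + 1)) = 5*(4*(-1)) = 5*(-4) = -20)
P(d) = √(-20 + d²) (P(d) = √(d*d - 20) = √(d² - 20) = √(-20 + d²))
-17*P(-5) = -17*√(-20 + (-5)²) = -17*√(-20 + 25) = -17*√5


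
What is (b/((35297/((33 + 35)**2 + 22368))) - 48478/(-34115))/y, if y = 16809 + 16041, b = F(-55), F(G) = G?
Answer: -2718590913/2197586807875 ≈ -0.0012371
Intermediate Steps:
b = -55
y = 32850
(b/((35297/((33 + 35)**2 + 22368))) - 48478/(-34115))/y = (-(1230240/35297 + 55*(33 + 35)**2/35297) - 48478/(-34115))/32850 = (-55/(35297/(68**2 + 22368)) - 48478*(-1/34115))*(1/32850) = (-55/(35297/(4624 + 22368)) + 48478/34115)*(1/32850) = (-55/(35297/26992) + 48478/34115)*(1/32850) = (-55/(35297*(1/26992)) + 48478/34115)*(1/32850) = (-55/35297/26992 + 48478/34115)*(1/32850) = (-55*26992/35297 + 48478/34115)*(1/32850) = (-1484560/35297 + 48478/34115)*(1/32850) = -48934636434/1204157155*1/32850 = -2718590913/2197586807875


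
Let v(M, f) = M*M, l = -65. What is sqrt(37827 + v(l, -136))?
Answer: 2*sqrt(10513) ≈ 205.07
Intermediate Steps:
v(M, f) = M**2
sqrt(37827 + v(l, -136)) = sqrt(37827 + (-65)**2) = sqrt(37827 + 4225) = sqrt(42052) = 2*sqrt(10513)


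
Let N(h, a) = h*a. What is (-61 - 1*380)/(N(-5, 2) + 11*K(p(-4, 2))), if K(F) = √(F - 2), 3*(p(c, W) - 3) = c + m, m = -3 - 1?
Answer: 2646/181 + 4851*I*√15/905 ≈ 14.619 + 20.76*I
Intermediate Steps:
N(h, a) = a*h
m = -4
p(c, W) = 5/3 + c/3 (p(c, W) = 3 + (c - 4)/3 = 3 + (-4 + c)/3 = 3 + (-4/3 + c/3) = 5/3 + c/3)
K(F) = √(-2 + F)
(-61 - 1*380)/(N(-5, 2) + 11*K(p(-4, 2))) = (-61 - 1*380)/(2*(-5) + 11*√(-2 + (5/3 + (⅓)*(-4)))) = (-61 - 380)/(-10 + 11*√(-2 + (5/3 - 4/3))) = -441/(-10 + 11*√(-2 + ⅓)) = -441/(-10 + 11*√(-5/3)) = -441/(-10 + 11*(I*√15/3)) = -441/(-10 + 11*I*√15/3)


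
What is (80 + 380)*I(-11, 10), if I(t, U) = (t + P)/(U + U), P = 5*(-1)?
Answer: -368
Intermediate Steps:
P = -5
I(t, U) = (-5 + t)/(2*U) (I(t, U) = (t - 5)/(U + U) = (-5 + t)/((2*U)) = (-5 + t)*(1/(2*U)) = (-5 + t)/(2*U))
(80 + 380)*I(-11, 10) = (80 + 380)*((1/2)*(-5 - 11)/10) = 460*((1/2)*(1/10)*(-16)) = 460*(-4/5) = -368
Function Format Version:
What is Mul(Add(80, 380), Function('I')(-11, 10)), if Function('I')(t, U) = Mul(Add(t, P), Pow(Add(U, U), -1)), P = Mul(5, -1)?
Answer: -368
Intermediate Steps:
P = -5
Function('I')(t, U) = Mul(Rational(1, 2), Pow(U, -1), Add(-5, t)) (Function('I')(t, U) = Mul(Add(t, -5), Pow(Add(U, U), -1)) = Mul(Add(-5, t), Pow(Mul(2, U), -1)) = Mul(Add(-5, t), Mul(Rational(1, 2), Pow(U, -1))) = Mul(Rational(1, 2), Pow(U, -1), Add(-5, t)))
Mul(Add(80, 380), Function('I')(-11, 10)) = Mul(Add(80, 380), Mul(Rational(1, 2), Pow(10, -1), Add(-5, -11))) = Mul(460, Mul(Rational(1, 2), Rational(1, 10), -16)) = Mul(460, Rational(-4, 5)) = -368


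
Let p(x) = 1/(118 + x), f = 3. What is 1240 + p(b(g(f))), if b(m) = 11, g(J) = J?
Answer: 159961/129 ≈ 1240.0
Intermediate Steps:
1240 + p(b(g(f))) = 1240 + 1/(118 + 11) = 1240 + 1/129 = 159961/129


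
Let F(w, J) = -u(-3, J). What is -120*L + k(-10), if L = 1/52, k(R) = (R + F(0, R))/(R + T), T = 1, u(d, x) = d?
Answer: -179/117 ≈ -1.5299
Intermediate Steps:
F(w, J) = 3 (F(w, J) = -1*(-3) = 3)
k(R) = (3 + R)/(1 + R) (k(R) = (R + 3)/(R + 1) = (3 + R)/(1 + R))
L = 1/52 ≈ 0.019231
-120*L + k(-10) = -120*1/52 + (3 - 10)/(1 - 10) = -30/13 - 7/(-9) = -30/13 - ⅑*(-7) = -30/13 + 7/9 = -179/117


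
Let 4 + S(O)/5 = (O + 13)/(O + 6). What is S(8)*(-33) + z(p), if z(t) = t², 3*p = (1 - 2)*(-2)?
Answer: 7433/18 ≈ 412.94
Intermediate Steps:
p = ⅔ (p = ((1 - 2)*(-2))/3 = (-1*(-2))/3 = (⅓)*2 = ⅔ ≈ 0.66667)
S(O) = -20 + 5*(13 + O)/(6 + O) (S(O) = -20 + 5*((O + 13)/(O + 6)) = -20 + 5*((13 + O)/(6 + O)) = -20 + 5*(13 + O)/(6 + O))
S(8)*(-33) + z(p) = (5*(-11 - 3*8)/(6 + 8))*(-33) + (⅔)² = (5*(-11 - 24)/14)*(-33) + 4/9 = (5*(1/14)*(-35))*(-33) + 4/9 = -25/2*(-33) + 4/9 = 825/2 + 4/9 = 7433/18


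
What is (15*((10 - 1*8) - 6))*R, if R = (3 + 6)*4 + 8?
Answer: -2640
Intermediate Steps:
R = 44 (R = 9*4 + 8 = 36 + 8 = 44)
(15*((10 - 1*8) - 6))*R = (15*((10 - 1*8) - 6))*44 = (15*((10 - 8) - 6))*44 = (15*(2 - 6))*44 = (15*(-4))*44 = -60*44 = -2640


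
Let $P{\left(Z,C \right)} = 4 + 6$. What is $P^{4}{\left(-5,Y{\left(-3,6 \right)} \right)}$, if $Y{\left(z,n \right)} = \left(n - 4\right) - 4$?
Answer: $10000$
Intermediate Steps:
$Y{\left(z,n \right)} = -8 + n$ ($Y{\left(z,n \right)} = \left(-4 + n\right) - 4 = -8 + n$)
$P{\left(Z,C \right)} = 10$
$P^{4}{\left(-5,Y{\left(-3,6 \right)} \right)} = 10^{4} = 10000$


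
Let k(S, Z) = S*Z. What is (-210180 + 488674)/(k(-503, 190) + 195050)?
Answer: 139247/49740 ≈ 2.7995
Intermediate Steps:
(-210180 + 488674)/(k(-503, 190) + 195050) = (-210180 + 488674)/(-503*190 + 195050) = 278494/(-95570 + 195050) = 278494/99480 = 278494*(1/99480) = 139247/49740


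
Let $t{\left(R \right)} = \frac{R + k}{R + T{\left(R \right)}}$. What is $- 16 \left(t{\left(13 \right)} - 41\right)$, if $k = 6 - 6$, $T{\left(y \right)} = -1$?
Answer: $\frac{1916}{3} \approx 638.67$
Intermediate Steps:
$k = 0$
$t{\left(R \right)} = \frac{R}{-1 + R}$ ($t{\left(R \right)} = \frac{R + 0}{R - 1} = \frac{R}{-1 + R}$)
$- 16 \left(t{\left(13 \right)} - 41\right) = - 16 \left(\frac{13}{-1 + 13} - 41\right) = - 16 \left(\frac{13}{12} - 41\right) = \left(-16\right) \left(- \frac{479}{12}\right) = \frac{1916}{3}$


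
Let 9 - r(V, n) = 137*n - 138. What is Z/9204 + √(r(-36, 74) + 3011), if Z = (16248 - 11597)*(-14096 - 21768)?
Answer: -41700866/2301 + 2*I*√1745 ≈ -18123.0 + 83.546*I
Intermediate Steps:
r(V, n) = 147 - 137*n (r(V, n) = 9 - (137*n - 138) = 9 - (-138 + 137*n) = 9 + (138 - 137*n) = 147 - 137*n)
Z = -166803464 (Z = 4651*(-35864) = -166803464)
Z/9204 + √(r(-36, 74) + 3011) = -166803464/9204 + √((147 - 137*74) + 3011) = -166803464*1/9204 + √((147 - 10138) + 3011) = -41700866/2301 + √(-9991 + 3011) = -41700866/2301 + √(-6980) = -41700866/2301 + 2*I*√1745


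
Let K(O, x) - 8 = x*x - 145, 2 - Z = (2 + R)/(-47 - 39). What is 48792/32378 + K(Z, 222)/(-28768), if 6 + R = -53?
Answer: -93816655/465725152 ≈ -0.20144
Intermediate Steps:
R = -59 (R = -6 - 53 = -59)
Z = 115/86 (Z = 2 - (2 - 59)/(-47 - 39) = 2 - (-57)/(-86) = 2 - (-57)*(-1)/86 = 2 - 1*57/86 = 2 - 57/86 = 115/86 ≈ 1.3372)
K(O, x) = -137 + x**2 (K(O, x) = 8 + (x*x - 145) = 8 + (x**2 - 145) = 8 + (-145 + x**2) = -137 + x**2)
48792/32378 + K(Z, 222)/(-28768) = 48792/32378 + (-137 + 222**2)/(-28768) = 48792*(1/32378) + (-137 + 49284)*(-1/28768) = 24396/16189 + 49147*(-1/28768) = 24396/16189 - 49147/28768 = -93816655/465725152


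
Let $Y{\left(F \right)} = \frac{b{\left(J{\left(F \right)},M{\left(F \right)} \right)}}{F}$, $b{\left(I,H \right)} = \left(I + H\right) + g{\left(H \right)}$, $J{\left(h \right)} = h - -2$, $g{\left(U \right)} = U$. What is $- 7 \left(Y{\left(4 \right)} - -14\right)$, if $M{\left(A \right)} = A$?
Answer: $- \frac{245}{2} \approx -122.5$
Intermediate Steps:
$J{\left(h \right)} = 2 + h$ ($J{\left(h \right)} = h + 2 = 2 + h$)
$b{\left(I,H \right)} = I + 2 H$ ($b{\left(I,H \right)} = \left(I + H\right) + H = \left(H + I\right) + H = I + 2 H$)
$Y{\left(F \right)} = \frac{2 + 3 F}{F}$ ($Y{\left(F \right)} = \frac{\left(2 + F\right) + 2 F}{F} = \frac{2 + 3 F}{F}$)
$- 7 \left(Y{\left(4 \right)} - -14\right) = - 7 \left(\left(3 + \frac{2}{4}\right) - -14\right) = - 7 \left(\left(3 + 2 \cdot \frac{1}{4}\right) + 14\right) = - 7 \left(\left(3 + \frac{1}{2}\right) + 14\right) = - 7 \left(\frac{7}{2} + 14\right) = \left(-7\right) \frac{35}{2} = - \frac{245}{2}$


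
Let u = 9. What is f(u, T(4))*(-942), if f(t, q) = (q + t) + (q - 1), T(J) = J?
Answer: -15072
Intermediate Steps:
f(t, q) = -1 + t + 2*q (f(t, q) = (q + t) + (-1 + q) = -1 + t + 2*q)
f(u, T(4))*(-942) = (-1 + 9 + 2*4)*(-942) = (-1 + 9 + 8)*(-942) = 16*(-942) = -15072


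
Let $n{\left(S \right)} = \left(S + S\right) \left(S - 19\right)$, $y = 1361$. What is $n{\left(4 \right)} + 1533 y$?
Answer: $2086293$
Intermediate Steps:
$n{\left(S \right)} = 2 S \left(-19 + S\right)$
$n{\left(4 \right)} + 1533 y = 2 \cdot 4 \left(-19 + 4\right) + 1533 \cdot 1361 = 2 \cdot 4 \left(-15\right) + 2086413 = -120 + 2086413 = 2086293$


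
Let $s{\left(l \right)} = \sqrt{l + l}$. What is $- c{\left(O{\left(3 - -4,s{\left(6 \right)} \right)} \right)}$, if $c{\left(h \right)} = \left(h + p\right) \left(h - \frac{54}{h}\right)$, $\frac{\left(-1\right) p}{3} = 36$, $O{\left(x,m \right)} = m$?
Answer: $42 - 756 \sqrt{3} \approx -1267.4$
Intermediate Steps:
$s{\left(l \right)} = \sqrt{2} \sqrt{l}$ ($s{\left(l \right)} = \sqrt{2 l} = \sqrt{2} \sqrt{l}$)
$p = -108$ ($p = \left(-3\right) 36 = -108$)
$c{\left(h \right)} = \left(-108 + h\right) \left(h - \frac{54}{h}\right)$ ($c{\left(h \right)} = \left(h - 108\right) \left(h - \frac{54}{h}\right) = \left(-108 + h\right) \left(h - \frac{54}{h}\right)$)
$- c{\left(O{\left(3 - -4,s{\left(6 \right)} \right)} \right)} = - (-54 + \left(\sqrt{2} \sqrt{6}\right)^{2} - 108 \sqrt{2} \sqrt{6} + \frac{5832}{\sqrt{2} \sqrt{6}}) = - (-54 + \left(2 \sqrt{3}\right)^{2} - 108 \cdot 2 \sqrt{3} + \frac{5832}{2 \sqrt{3}}) = - (-54 + 12 - 216 \sqrt{3} + 5832 \frac{\sqrt{3}}{6}) = - (-54 + 12 - 216 \sqrt{3} + 972 \sqrt{3}) = - (-42 + 756 \sqrt{3}) = 42 - 756 \sqrt{3}$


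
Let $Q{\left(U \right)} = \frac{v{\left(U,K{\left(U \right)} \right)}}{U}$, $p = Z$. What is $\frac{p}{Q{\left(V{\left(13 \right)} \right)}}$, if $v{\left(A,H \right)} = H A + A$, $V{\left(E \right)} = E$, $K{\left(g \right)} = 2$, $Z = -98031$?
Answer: $-32677$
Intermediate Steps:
$p = -98031$
$v{\left(A,H \right)} = A + A H$ ($v{\left(A,H \right)} = A H + A = A + A H$)
$Q{\left(U \right)} = 3$ ($Q{\left(U \right)} = \frac{U \left(1 + 2\right)}{U} = \frac{U 3}{U} = \frac{3 U}{U} = 3$)
$\frac{p}{Q{\left(V{\left(13 \right)} \right)}} = - \frac{98031}{3} = \left(-98031\right) \frac{1}{3} = -32677$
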